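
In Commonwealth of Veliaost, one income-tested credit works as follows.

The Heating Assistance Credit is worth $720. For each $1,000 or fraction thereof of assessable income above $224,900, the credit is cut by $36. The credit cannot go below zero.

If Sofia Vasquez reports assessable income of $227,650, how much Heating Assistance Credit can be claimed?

Heating Assistance Credit: income exceeds $224,900 by $2,750, which is 3 full-or-partial $1,000 increments; reduction = 3 × $36 = $108, leaving $612.

$612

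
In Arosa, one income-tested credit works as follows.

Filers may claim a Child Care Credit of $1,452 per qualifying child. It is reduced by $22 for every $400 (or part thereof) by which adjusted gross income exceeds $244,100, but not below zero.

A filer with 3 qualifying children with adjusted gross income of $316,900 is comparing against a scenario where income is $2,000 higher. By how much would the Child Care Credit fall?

$110

At $316,900 — base = 3 × $1,452 = $4,356. income exceeds $244,100 by $72,800, which is 182 full-or-partial $400 increments; reduction = 182 × $22 = $4,004, leaving $352.
At $318,900 — base = 3 × $1,452 = $4,356. income exceeds $244,100 by $74,800, which is 187 full-or-partial $400 increments; reduction = 187 × $22 = $4,114, leaving $242.
Lost: $352 − $242 = $110.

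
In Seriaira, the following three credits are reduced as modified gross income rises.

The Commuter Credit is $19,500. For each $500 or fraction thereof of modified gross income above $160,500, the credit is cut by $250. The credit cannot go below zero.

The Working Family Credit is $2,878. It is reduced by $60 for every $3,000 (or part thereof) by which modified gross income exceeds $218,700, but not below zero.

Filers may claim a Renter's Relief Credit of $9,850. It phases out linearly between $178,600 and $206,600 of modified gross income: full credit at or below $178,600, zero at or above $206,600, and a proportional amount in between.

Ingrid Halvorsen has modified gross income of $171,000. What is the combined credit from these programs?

Commuter Credit: income exceeds $160,500 by $10,500, which is 21 full-or-partial $500 increments; reduction = 21 × $250 = $5,250, leaving $14,250.
Working Family Credit: $171,000 is at or below the $218,700 threshold, so the full $2,878 applies.
Renter's Relief Credit: $171,000 is at or below the $178,600 threshold, so the full $9,850 applies.
Total: $14,250 + $2,878 + $9,850 = $26,978.

$26,978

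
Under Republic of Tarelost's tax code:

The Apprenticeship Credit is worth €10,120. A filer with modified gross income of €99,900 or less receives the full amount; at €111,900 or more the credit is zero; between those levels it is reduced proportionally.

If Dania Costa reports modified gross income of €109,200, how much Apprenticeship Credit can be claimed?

€2,277

Apprenticeship Credit: €109,200 is €9,300 into a €12,000 phase-out range, leaving 2,700/12,000 of the credit: €10,120 × 2,700/12,000 = €2,277.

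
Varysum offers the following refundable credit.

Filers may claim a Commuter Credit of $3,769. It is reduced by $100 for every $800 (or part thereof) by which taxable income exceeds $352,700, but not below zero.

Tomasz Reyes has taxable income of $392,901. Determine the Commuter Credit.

$0

Commuter Credit: income exceeds $352,700 by $40,201 → 51 increments × $100 = $5,100 ≥ base, so the credit is $0.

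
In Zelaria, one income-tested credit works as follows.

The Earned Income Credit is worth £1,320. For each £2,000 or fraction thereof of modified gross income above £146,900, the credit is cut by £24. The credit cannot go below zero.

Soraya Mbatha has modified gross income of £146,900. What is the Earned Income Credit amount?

£1,320

Earned Income Credit: £146,900 is at or below the £146,900 threshold, so the full £1,320 applies.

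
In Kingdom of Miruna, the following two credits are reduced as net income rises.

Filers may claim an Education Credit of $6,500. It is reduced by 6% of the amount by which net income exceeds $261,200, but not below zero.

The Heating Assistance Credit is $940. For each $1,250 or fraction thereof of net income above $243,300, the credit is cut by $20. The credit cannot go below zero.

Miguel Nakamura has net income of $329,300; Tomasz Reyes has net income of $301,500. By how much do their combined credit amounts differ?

Miguel ($329,300): Education Credit: 6% of the $68,100 excess over $261,200 is $4,086; credit = $6,500 − $4,086 = $2,414. Heating Assistance Credit: income exceeds $243,300 by $86,000 → 69 increments × $20 = $1,380 ≥ base, so the credit is $0. total $2,414 + $0 = $2,414
Tomasz ($301,500): Education Credit: 6% of the $40,300 excess over $261,200 is $2,418; credit = $6,500 − $2,418 = $4,082. Heating Assistance Credit: income exceeds $243,300 by $58,200 → 47 increments × $20 = $940 ≥ base, so the credit is $0. total $4,082 + $0 = $4,082
Difference: |$2,414 − $4,082| = $1,668.

$1,668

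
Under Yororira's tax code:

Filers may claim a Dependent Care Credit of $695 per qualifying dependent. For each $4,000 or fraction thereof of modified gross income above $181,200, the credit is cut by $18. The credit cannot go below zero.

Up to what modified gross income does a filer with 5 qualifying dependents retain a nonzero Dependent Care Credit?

$953,200

Full credit = 5 × $695 = $3,475.
After 193 increments the reduction is 193 × $18 = $3,474, leaving $1; one more increment wipes it out. Increment 193 ends at excess 193 × $4,000 = $772,000, so the highest qualifying income is $181,200 + $772,000 = $953,200.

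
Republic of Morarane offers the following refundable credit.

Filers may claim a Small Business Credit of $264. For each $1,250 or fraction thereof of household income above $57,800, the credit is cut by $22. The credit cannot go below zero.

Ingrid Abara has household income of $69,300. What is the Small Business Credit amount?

$44

Small Business Credit: income exceeds $57,800 by $11,500, which is 10 full-or-partial $1,250 increments; reduction = 10 × $22 = $220, leaving $44.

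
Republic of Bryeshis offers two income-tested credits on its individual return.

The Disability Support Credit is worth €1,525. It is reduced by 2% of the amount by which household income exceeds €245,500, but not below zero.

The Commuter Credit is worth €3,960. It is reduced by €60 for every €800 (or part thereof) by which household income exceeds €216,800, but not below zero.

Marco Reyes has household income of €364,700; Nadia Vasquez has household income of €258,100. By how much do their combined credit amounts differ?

Marco (€364,700): Disability Support Credit: 2% of the €119,200 excess over €245,500 is €2,384 ≥ base, so the credit is €0. Commuter Credit: income exceeds €216,800 by €147,900 → 185 increments × €60 = €11,100 ≥ base, so the credit is €0. total €0 + €0 = €0
Nadia (€258,100): Disability Support Credit: 2% of the €12,600 excess over €245,500 is €252; credit = €1,525 − €252 = €1,273. Commuter Credit: income exceeds €216,800 by €41,300, which is 52 full-or-partial €800 increments; reduction = 52 × €60 = €3,120, leaving €840. total €1,273 + €840 = €2,113
Difference: |€0 − €2,113| = €2,113.

€2,113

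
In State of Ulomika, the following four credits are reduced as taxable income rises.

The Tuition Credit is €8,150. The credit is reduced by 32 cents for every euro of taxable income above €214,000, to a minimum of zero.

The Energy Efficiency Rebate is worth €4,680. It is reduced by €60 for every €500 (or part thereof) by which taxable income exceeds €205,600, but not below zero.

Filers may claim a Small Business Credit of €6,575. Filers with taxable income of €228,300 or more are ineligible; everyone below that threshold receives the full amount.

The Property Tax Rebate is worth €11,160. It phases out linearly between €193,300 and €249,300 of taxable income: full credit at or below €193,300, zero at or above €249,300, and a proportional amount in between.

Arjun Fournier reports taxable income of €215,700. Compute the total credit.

€24,297

Tuition Credit: 32% of the €1,700 excess over €214,000 is €544; credit = €8,150 − €544 = €7,606.
Energy Efficiency Rebate: income exceeds €205,600 by €10,100, which is 21 full-or-partial €500 increments; reduction = 21 × €60 = €1,260, leaving €3,420.
Small Business Credit: €215,700 is below the €228,300 cutoff, so the full €6,575 applies.
Property Tax Rebate: €215,700 is €22,400 into a €56,000 phase-out range, leaving 33,600/56,000 of the credit: €11,160 × 33,600/56,000 = €6,696.
Total: €7,606 + €3,420 + €6,575 + €6,696 = €24,297.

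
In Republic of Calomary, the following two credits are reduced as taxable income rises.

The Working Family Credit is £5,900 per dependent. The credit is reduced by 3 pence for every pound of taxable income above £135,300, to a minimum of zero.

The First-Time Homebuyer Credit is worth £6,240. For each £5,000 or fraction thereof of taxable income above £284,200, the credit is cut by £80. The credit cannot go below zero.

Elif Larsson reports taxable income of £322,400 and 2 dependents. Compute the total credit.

Working Family Credit: base = 2 × £5,900 = £11,800. 3% of the £187,100 excess over £135,300 is £5,613; credit = £11,800 − £5,613 = £6,187.
First-Time Homebuyer Credit: income exceeds £284,200 by £38,200, which is 8 full-or-partial £5,000 increments; reduction = 8 × £80 = £640, leaving £5,600.
Total: £6,187 + £5,600 = £11,787.

£11,787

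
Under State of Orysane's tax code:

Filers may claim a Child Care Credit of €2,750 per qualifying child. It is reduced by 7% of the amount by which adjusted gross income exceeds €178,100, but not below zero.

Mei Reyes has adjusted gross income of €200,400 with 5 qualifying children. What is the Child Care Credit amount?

€12,189

Child Care Credit: base = 5 × €2,750 = €13,750. 7% of the €22,300 excess over €178,100 is €1,561; credit = €13,750 − €1,561 = €12,189.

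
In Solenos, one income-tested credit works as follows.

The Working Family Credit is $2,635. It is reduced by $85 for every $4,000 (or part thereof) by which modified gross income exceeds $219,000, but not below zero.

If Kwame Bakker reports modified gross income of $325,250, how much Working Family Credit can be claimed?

Working Family Credit: income exceeds $219,000 by $106,250, which is 27 full-or-partial $4,000 increments; reduction = 27 × $85 = $2,295, leaving $340.

$340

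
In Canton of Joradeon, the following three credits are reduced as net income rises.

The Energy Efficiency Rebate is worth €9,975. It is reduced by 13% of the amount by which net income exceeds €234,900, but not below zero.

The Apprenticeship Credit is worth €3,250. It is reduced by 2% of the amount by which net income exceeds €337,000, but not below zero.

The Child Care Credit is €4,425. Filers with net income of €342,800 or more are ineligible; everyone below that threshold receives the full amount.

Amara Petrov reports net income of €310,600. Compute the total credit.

Energy Efficiency Rebate: 13% of the €75,700 excess over €234,900 is €9,841; credit = €9,975 − €9,841 = €134.
Apprenticeship Credit: €310,600 is at or below the €337,000 threshold, so the full €3,250 applies.
Child Care Credit: €310,600 is below the €342,800 cutoff, so the full €4,425 applies.
Total: €134 + €3,250 + €4,425 = €7,809.

€7,809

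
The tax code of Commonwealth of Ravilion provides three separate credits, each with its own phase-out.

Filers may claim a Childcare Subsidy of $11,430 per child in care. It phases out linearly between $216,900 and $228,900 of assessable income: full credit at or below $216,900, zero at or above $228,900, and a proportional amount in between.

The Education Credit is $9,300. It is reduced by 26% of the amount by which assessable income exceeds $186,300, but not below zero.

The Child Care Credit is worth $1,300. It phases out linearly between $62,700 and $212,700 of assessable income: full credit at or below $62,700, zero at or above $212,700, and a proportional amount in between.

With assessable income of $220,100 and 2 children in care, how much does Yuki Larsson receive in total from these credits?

$17,276

Childcare Subsidy: base = 2 × $11,430 = $22,860. $220,100 is $3,200 into a $12,000 phase-out range, leaving 8,800/12,000 of the credit: $22,860 × 8,800/12,000 = $16,764.
Education Credit: 26% of the $33,800 excess over $186,300 is $8,788; credit = $9,300 − $8,788 = $512.
Child Care Credit: $220,100 is at or above $212,700, so the credit is $0.
Total: $16,764 + $512 + $0 = $17,276.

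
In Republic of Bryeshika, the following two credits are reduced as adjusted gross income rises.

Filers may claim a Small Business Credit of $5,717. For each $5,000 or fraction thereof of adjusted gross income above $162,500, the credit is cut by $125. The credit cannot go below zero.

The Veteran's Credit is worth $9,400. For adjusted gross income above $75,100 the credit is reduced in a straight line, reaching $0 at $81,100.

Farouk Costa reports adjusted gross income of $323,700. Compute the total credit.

Small Business Credit: income exceeds $162,500 by $161,200, which is 33 full-or-partial $5,000 increments; reduction = 33 × $125 = $4,125, leaving $1,592.
Veteran's Credit: $323,700 is at or above $81,100, so the credit is $0.
Total: $1,592 + $0 = $1,592.

$1,592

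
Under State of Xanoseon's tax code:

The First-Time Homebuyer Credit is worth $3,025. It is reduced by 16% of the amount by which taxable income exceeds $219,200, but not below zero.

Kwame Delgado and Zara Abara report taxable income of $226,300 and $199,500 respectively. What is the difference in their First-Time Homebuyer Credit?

$1,136

Kwame ($226,300): First-Time Homebuyer Credit: 16% of the $7,100 excess over $219,200 is $1,136; credit = $3,025 − $1,136 = $1,889.
Zara ($199,500): First-Time Homebuyer Credit: $199,500 is at or below the $219,200 threshold, so the full $3,025 applies.
Difference: |$1,889 − $3,025| = $1,136.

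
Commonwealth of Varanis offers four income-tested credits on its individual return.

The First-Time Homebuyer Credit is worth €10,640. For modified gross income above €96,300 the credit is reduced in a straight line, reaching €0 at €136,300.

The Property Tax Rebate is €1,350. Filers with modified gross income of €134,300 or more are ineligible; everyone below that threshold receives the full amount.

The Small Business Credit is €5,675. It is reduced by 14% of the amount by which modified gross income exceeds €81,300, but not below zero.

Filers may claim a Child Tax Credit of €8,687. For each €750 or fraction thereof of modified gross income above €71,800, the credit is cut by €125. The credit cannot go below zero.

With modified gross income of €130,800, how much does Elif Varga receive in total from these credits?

€2,813

First-Time Homebuyer Credit: €130,800 is €34,500 into a €40,000 phase-out range, leaving 5,500/40,000 of the credit: €10,640 × 5,500/40,000 = €1,463.
Property Tax Rebate: €130,800 is below the €134,300 cutoff, so the full €1,350 applies.
Small Business Credit: 14% of the €49,500 excess over €81,300 is €6,930 ≥ base, so the credit is €0.
Child Tax Credit: income exceeds €71,800 by €59,000 → 79 increments × €125 = €9,875 ≥ base, so the credit is €0.
Total: €1,463 + €1,350 + €0 + €0 = €2,813.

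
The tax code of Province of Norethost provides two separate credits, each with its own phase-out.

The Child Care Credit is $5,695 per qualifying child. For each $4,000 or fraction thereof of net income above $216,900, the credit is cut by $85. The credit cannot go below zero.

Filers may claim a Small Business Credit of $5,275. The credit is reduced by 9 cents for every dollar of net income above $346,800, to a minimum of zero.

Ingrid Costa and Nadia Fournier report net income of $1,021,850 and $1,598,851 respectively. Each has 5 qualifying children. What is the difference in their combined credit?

Ingrid ($1,021,850): Child Care Credit: base = 5 × $5,695 = $28,475. income exceeds $216,900 by $804,950, which is 202 full-or-partial $4,000 increments; reduction = 202 × $85 = $17,170, leaving $11,305. Small Business Credit: 9% of the $675,050 excess over $346,800 is $60,754.50 ≥ base, so the credit is $0. total $11,305 + $0 = $11,305
Nadia ($1,598,851): Child Care Credit: base = 5 × $5,695 = $28,475. income exceeds $216,900 by $1,381,951 → 346 increments × $85 = $29,410 ≥ base, so the credit is $0. Small Business Credit: 9% of the $1,252,051 excess over $346,800 is $112,684.59 ≥ base, so the credit is $0. total $0 + $0 = $0
Difference: |$11,305 − $0| = $11,305.

$11,305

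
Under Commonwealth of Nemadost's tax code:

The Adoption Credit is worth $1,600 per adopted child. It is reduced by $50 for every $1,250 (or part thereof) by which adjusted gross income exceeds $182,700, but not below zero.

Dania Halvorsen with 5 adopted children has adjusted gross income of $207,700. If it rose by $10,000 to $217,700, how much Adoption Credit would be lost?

$400

At $207,700 — base = 5 × $1,600 = $8,000. income exceeds $182,700 by $25,000, which is 20 full-or-partial $1,250 increments; reduction = 20 × $50 = $1,000, leaving $7,000.
At $217,700 — base = 5 × $1,600 = $8,000. income exceeds $182,700 by $35,000, which is 28 full-or-partial $1,250 increments; reduction = 28 × $50 = $1,400, leaving $6,600.
Lost: $7,000 − $6,600 = $400.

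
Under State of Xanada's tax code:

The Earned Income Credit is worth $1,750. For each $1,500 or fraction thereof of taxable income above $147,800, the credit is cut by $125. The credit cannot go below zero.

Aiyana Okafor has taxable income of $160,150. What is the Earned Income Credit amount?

Earned Income Credit: income exceeds $147,800 by $12,350, which is 9 full-or-partial $1,500 increments; reduction = 9 × $125 = $1,125, leaving $625.

$625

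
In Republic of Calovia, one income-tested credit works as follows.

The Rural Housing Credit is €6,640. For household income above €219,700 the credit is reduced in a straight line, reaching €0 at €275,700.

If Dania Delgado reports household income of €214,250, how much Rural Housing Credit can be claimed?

Rural Housing Credit: €214,250 is at or below the €219,700 threshold, so the full €6,640 applies.

€6,640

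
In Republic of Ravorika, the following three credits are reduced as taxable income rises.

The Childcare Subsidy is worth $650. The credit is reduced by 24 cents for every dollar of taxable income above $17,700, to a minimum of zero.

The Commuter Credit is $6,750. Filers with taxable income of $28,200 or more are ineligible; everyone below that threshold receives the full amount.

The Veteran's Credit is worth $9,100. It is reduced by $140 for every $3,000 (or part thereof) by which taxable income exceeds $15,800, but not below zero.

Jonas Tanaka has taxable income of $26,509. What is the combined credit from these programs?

$15,290

Childcare Subsidy: 24% of the $8,809 excess over $17,700 is $2,114.16 ≥ base, so the credit is $0.
Commuter Credit: $26,509 is below the $28,200 cutoff, so the full $6,750 applies.
Veteran's Credit: income exceeds $15,800 by $10,709, which is 4 full-or-partial $3,000 increments; reduction = 4 × $140 = $560, leaving $8,540.
Total: $0 + $6,750 + $8,540 = $15,290.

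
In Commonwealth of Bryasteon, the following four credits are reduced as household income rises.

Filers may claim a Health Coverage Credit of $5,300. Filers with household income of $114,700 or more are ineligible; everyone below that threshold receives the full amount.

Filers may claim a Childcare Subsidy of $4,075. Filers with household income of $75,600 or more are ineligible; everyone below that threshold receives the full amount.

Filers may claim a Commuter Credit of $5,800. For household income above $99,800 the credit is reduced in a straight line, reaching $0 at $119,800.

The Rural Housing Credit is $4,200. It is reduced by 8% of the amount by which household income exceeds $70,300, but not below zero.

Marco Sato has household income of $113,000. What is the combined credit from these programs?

Health Coverage Credit: $113,000 is below the $114,700 cutoff, so the full $5,300 applies.
Childcare Subsidy: $113,000 meets or exceeds the $75,600 cutoff, so the credit is $0.
Commuter Credit: $113,000 is $13,200 into a $20,000 phase-out range, leaving 6,800/20,000 of the credit: $5,800 × 6,800/20,000 = $1,972.
Rural Housing Credit: 8% of the $42,700 excess over $70,300 is $3,416; credit = $4,200 − $3,416 = $784.
Total: $5,300 + $0 + $1,972 + $784 = $8,056.

$8,056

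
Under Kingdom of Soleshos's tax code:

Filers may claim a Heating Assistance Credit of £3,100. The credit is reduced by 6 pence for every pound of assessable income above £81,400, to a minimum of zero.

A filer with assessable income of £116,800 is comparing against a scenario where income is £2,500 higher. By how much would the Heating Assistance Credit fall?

£150

At £116,800 — 6% of the £35,400 excess over £81,400 is £2,124; credit = £3,100 − £2,124 = £976.
At £119,300 — 6% of the £37,900 excess over £81,400 is £2,274; credit = £3,100 − £2,274 = £826.
Lost: £976 − £826 = £150.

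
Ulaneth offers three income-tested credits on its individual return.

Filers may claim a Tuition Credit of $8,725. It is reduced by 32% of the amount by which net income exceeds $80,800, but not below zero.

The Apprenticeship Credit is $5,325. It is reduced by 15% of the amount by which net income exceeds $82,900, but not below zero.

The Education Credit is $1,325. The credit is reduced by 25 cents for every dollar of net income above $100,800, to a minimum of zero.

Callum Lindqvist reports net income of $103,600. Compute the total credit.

$4,274

Tuition Credit: 32% of the $22,800 excess over $80,800 is $7,296; credit = $8,725 − $7,296 = $1,429.
Apprenticeship Credit: 15% of the $20,700 excess over $82,900 is $3,105; credit = $5,325 − $3,105 = $2,220.
Education Credit: 25% of the $2,800 excess over $100,800 is $700; credit = $1,325 − $700 = $625.
Total: $1,429 + $2,220 + $625 = $4,274.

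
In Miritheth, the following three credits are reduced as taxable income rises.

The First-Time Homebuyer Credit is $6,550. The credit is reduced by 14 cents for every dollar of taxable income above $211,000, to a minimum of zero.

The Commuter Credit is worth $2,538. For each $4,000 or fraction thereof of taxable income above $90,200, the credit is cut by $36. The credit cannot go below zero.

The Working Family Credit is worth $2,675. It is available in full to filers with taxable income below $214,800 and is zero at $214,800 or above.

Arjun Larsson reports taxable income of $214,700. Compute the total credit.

First-Time Homebuyer Credit: 14% of the $3,700 excess over $211,000 is $518; credit = $6,550 − $518 = $6,032.
Commuter Credit: income exceeds $90,200 by $124,500, which is 32 full-or-partial $4,000 increments; reduction = 32 × $36 = $1,152, leaving $1,386.
Working Family Credit: $214,700 is below the $214,800 cutoff, so the full $2,675 applies.
Total: $6,032 + $1,386 + $2,675 = $10,093.

$10,093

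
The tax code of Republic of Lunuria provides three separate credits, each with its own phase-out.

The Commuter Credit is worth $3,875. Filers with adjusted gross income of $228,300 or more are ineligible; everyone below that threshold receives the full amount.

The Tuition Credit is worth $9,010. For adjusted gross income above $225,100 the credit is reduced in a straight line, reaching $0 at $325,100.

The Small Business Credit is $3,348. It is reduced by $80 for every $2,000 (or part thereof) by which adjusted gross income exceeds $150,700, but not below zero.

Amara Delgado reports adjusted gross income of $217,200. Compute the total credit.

Commuter Credit: $217,200 is below the $228,300 cutoff, so the full $3,875 applies.
Tuition Credit: $217,200 is at or below the $225,100 threshold, so the full $9,010 applies.
Small Business Credit: income exceeds $150,700 by $66,500, which is 34 full-or-partial $2,000 increments; reduction = 34 × $80 = $2,720, leaving $628.
Total: $3,875 + $9,010 + $628 = $13,513.

$13,513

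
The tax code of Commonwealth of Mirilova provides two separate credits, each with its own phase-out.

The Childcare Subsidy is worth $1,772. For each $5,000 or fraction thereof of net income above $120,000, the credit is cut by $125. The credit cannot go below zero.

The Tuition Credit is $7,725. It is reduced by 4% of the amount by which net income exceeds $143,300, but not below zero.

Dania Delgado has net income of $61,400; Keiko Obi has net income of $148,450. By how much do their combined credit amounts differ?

$956

Dania ($61,400): Childcare Subsidy: $61,400 is at or below the $120,000 threshold, so the full $1,772 applies. Tuition Credit: $61,400 is at or below the $143,300 threshold, so the full $7,725 applies. total $1,772 + $7,725 = $9,497
Keiko ($148,450): Childcare Subsidy: income exceeds $120,000 by $28,450, which is 6 full-or-partial $5,000 increments; reduction = 6 × $125 = $750, leaving $1,022. Tuition Credit: 4% of the $5,150 excess over $143,300 is $206; credit = $7,725 − $206 = $7,519. total $1,022 + $7,519 = $8,541
Difference: |$9,497 − $8,541| = $956.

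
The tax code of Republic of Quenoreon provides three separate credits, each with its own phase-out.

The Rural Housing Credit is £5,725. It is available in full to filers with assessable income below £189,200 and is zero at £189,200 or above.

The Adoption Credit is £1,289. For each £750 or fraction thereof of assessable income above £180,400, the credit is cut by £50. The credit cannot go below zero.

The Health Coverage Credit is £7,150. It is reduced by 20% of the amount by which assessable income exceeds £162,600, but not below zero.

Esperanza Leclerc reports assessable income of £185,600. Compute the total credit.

Rural Housing Credit: £185,600 is below the £189,200 cutoff, so the full £5,725 applies.
Adoption Credit: income exceeds £180,400 by £5,200, which is 7 full-or-partial £750 increments; reduction = 7 × £50 = £350, leaving £939.
Health Coverage Credit: 20% of the £23,000 excess over £162,600 is £4,600; credit = £7,150 − £4,600 = £2,550.
Total: £5,725 + £939 + £2,550 = £9,214.

£9,214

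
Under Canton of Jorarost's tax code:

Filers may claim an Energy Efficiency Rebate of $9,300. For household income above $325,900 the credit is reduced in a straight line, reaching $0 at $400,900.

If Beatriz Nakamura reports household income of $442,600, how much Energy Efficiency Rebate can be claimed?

Energy Efficiency Rebate: $442,600 is at or above $400,900, so the credit is $0.

$0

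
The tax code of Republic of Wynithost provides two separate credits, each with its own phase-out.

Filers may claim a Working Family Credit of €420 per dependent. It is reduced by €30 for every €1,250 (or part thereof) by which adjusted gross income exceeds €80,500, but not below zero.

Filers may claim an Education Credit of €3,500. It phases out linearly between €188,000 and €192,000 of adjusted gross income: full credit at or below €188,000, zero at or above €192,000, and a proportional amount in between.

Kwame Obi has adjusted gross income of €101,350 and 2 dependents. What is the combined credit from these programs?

€3,830

Working Family Credit: base = 2 × €420 = €840. income exceeds €80,500 by €20,850, which is 17 full-or-partial €1,250 increments; reduction = 17 × €30 = €510, leaving €330.
Education Credit: €101,350 is at or below the €188,000 threshold, so the full €3,500 applies.
Total: €330 + €3,500 = €3,830.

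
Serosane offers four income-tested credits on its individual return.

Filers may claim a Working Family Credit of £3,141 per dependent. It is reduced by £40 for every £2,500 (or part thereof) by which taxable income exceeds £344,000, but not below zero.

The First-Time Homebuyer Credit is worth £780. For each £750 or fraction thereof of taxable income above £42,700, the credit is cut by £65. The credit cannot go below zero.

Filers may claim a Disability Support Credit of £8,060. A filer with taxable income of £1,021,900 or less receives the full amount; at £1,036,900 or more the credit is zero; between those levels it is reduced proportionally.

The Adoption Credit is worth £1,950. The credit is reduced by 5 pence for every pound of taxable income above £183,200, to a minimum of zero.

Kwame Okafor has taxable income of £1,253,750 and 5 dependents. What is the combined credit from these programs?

Working Family Credit: base = 5 × £3,141 = £15,705. income exceeds £344,000 by £909,750, which is 364 full-or-partial £2,500 increments; reduction = 364 × £40 = £14,560, leaving £1,145.
First-Time Homebuyer Credit: income exceeds £42,700 by £1,211,050 → 1615 increments × £65 = £104,975 ≥ base, so the credit is £0.
Disability Support Credit: £1,253,750 is at or above £1,036,900, so the credit is £0.
Adoption Credit: 5% of the £1,070,550 excess over £183,200 is £53,527.50 ≥ base, so the credit is £0.
Total: £1,145 + £0 + £0 + £0 = £1,145.

£1,145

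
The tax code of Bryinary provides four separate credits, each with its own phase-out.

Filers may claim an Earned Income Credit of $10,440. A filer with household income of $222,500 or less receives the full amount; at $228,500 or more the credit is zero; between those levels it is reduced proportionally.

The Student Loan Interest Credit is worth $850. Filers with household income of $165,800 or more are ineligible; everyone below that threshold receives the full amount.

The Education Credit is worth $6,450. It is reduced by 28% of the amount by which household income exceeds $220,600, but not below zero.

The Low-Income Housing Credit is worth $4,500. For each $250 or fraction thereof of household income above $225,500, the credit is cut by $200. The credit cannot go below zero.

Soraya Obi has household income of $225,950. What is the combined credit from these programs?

$13,489

Earned Income Credit: $225,950 is $3,450 into a $6,000 phase-out range, leaving 2,550/6,000 of the credit: $10,440 × 2,550/6,000 = $4,437.
Student Loan Interest Credit: $225,950 meets or exceeds the $165,800 cutoff, so the credit is $0.
Education Credit: 28% of the $5,350 excess over $220,600 is $1,498; credit = $6,450 − $1,498 = $4,952.
Low-Income Housing Credit: income exceeds $225,500 by $450, which is 2 full-or-partial $250 increments; reduction = 2 × $200 = $400, leaving $4,100.
Total: $4,437 + $0 + $4,952 + $4,100 = $13,489.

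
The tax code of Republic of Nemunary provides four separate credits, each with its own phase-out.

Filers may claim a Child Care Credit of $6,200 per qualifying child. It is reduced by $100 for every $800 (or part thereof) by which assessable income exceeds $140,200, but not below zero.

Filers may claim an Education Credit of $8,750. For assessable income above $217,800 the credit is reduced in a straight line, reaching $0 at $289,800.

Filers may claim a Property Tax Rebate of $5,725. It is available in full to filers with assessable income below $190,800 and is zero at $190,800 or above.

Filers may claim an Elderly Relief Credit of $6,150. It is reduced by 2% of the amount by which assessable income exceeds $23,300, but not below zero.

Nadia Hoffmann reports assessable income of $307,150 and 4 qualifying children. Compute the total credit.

$4,373

Child Care Credit: base = 4 × $6,200 = $24,800. income exceeds $140,200 by $166,950, which is 209 full-or-partial $800 increments; reduction = 209 × $100 = $20,900, leaving $3,900.
Education Credit: $307,150 is at or above $289,800, so the credit is $0.
Property Tax Rebate: $307,150 meets or exceeds the $190,800 cutoff, so the credit is $0.
Elderly Relief Credit: 2% of the $283,850 excess over $23,300 is $5,677; credit = $6,150 − $5,677 = $473.
Total: $3,900 + $0 + $0 + $473 = $4,373.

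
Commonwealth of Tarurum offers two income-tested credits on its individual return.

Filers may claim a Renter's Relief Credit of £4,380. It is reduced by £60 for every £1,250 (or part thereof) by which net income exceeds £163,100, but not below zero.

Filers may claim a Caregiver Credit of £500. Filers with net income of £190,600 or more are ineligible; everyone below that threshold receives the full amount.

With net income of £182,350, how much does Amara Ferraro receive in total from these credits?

Renter's Relief Credit: income exceeds £163,100 by £19,250, which is 16 full-or-partial £1,250 increments; reduction = 16 × £60 = £960, leaving £3,420.
Caregiver Credit: £182,350 is below the £190,600 cutoff, so the full £500 applies.
Total: £3,420 + £500 = £3,920.

£3,920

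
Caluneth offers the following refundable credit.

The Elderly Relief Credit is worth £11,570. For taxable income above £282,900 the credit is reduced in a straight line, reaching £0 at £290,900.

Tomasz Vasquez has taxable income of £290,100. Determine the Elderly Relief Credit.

Elderly Relief Credit: £290,100 is £7,200 into a £8,000 phase-out range, leaving 800/8,000 of the credit: £11,570 × 800/8,000 = £1,157.

£1,157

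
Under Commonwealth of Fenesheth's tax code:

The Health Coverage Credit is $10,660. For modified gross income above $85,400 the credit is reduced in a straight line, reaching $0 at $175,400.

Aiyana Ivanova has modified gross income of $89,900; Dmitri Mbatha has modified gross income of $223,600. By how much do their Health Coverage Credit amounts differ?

$10,127

Aiyana ($89,900): Health Coverage Credit: $89,900 is $4,500 into a $90,000 phase-out range, leaving 85,500/90,000 of the credit: $10,660 × 85,500/90,000 = $10,127.
Dmitri ($223,600): Health Coverage Credit: $223,600 is at or above $175,400, so the credit is $0.
Difference: |$10,127 − $0| = $10,127.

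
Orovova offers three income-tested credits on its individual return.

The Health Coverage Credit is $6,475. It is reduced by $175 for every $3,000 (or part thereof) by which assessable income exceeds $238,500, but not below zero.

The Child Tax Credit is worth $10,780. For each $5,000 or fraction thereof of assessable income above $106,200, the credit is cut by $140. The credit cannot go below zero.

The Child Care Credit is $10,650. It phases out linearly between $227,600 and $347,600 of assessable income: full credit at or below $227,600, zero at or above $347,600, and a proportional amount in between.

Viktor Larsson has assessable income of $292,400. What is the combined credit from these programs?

Health Coverage Credit: income exceeds $238,500 by $53,900, which is 18 full-or-partial $3,000 increments; reduction = 18 × $175 = $3,150, leaving $3,325.
Child Tax Credit: income exceeds $106,200 by $186,200, which is 38 full-or-partial $5,000 increments; reduction = 38 × $140 = $5,320, leaving $5,460.
Child Care Credit: $292,400 is $64,800 into a $120,000 phase-out range, leaving 55,200/120,000 of the credit: $10,650 × 55,200/120,000 = $4,899.
Total: $3,325 + $5,460 + $4,899 = $13,684.

$13,684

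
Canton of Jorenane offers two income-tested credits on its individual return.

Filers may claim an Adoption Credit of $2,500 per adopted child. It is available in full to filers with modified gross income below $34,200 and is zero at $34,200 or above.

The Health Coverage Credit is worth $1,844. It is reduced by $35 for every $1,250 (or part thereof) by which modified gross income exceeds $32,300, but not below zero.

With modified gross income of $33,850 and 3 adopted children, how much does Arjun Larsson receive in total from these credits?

$9,274

Adoption Credit: base = 3 × $2,500 = $7,500. $33,850 is below the $34,200 cutoff, so the full $7,500 applies.
Health Coverage Credit: income exceeds $32,300 by $1,550, which is 2 full-or-partial $1,250 increments; reduction = 2 × $35 = $70, leaving $1,774.
Total: $7,500 + $1,774 = $9,274.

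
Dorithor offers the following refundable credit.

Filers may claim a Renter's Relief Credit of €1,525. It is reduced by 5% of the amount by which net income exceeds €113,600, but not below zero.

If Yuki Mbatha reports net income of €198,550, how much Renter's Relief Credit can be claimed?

€0

Renter's Relief Credit: 5% of the €84,950 excess over €113,600 is €4,247.50 ≥ base, so the credit is €0.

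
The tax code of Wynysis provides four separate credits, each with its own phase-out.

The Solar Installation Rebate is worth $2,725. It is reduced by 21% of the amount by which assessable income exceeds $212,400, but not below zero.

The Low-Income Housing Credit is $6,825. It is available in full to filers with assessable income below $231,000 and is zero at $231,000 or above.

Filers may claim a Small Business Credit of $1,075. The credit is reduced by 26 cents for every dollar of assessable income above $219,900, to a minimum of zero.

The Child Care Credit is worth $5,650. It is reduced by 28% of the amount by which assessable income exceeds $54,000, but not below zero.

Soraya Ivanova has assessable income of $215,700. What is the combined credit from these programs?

$9,932

Solar Installation Rebate: 21% of the $3,300 excess over $212,400 is $693; credit = $2,725 − $693 = $2,032.
Low-Income Housing Credit: $215,700 is below the $231,000 cutoff, so the full $6,825 applies.
Small Business Credit: $215,700 is at or below the $219,900 threshold, so the full $1,075 applies.
Child Care Credit: 28% of the $161,700 excess over $54,000 is $45,276 ≥ base, so the credit is $0.
Total: $2,032 + $6,825 + $1,075 + $0 = $9,932.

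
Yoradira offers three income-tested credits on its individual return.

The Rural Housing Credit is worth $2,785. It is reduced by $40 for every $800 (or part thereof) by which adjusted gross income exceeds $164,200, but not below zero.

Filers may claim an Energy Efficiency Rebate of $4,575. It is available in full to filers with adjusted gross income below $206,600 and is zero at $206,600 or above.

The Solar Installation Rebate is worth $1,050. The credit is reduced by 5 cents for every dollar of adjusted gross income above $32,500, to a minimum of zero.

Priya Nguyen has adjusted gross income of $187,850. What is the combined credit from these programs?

$6,160

Rural Housing Credit: income exceeds $164,200 by $23,650, which is 30 full-or-partial $800 increments; reduction = 30 × $40 = $1,200, leaving $1,585.
Energy Efficiency Rebate: $187,850 is below the $206,600 cutoff, so the full $4,575 applies.
Solar Installation Rebate: 5% of the $155,350 excess over $32,500 is $7,767.50 ≥ base, so the credit is $0.
Total: $1,585 + $4,575 + $0 = $6,160.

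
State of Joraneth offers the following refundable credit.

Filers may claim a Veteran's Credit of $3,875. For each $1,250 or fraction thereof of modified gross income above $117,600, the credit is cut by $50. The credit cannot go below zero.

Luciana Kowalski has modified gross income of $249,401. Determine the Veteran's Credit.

$0

Veteran's Credit: income exceeds $117,600 by $131,801 → 106 increments × $50 = $5,300 ≥ base, so the credit is $0.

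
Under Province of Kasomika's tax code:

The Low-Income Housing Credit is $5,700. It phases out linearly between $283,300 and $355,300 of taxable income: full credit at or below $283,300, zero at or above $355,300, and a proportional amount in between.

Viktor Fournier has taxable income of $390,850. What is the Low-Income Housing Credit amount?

Low-Income Housing Credit: $390,850 is at or above $355,300, so the credit is $0.

$0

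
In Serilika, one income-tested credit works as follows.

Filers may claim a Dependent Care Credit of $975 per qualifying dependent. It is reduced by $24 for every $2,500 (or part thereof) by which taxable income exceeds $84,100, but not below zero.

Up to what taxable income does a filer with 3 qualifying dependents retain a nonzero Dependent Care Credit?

Full credit = 3 × $975 = $2,925.
After 121 increments the reduction is 121 × $24 = $2,904, leaving $21; one more increment wipes it out. Increment 121 ends at excess 121 × $2,500 = $302,500, so the highest qualifying income is $84,100 + $302,500 = $386,600.

$386,600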